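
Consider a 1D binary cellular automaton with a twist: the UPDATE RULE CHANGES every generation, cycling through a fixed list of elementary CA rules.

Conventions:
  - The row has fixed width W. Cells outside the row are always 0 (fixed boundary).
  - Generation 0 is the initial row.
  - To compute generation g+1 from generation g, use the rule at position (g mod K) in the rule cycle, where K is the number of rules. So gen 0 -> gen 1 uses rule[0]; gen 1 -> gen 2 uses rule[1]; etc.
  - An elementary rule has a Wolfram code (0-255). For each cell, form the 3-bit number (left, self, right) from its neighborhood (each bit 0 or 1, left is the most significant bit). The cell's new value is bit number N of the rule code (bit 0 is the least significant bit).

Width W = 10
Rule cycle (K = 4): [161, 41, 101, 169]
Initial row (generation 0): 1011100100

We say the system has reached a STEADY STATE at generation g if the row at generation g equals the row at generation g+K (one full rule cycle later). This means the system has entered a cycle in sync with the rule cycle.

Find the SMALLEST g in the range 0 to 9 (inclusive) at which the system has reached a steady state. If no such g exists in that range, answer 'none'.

Answer: none

Derivation:
Gen 0: 1011100100
Gen 1 (rule 161): 0101000001
Gen 2 (rule 41): 0010011100
Gen 3 (rule 101): 1010000101
Gen 4 (rule 169): 0100110010
Gen 5 (rule 161): 0000000000
Gen 6 (rule 41): 1111111111
Gen 7 (rule 101): 0000000001
Gen 8 (rule 169): 1111111100
Gen 9 (rule 161): 0111111001
Gen 10 (rule 41): 0100000000
Gen 11 (rule 101): 0101111111
Gen 12 (rule 169): 0011111110
Gen 13 (rule 161): 1001111100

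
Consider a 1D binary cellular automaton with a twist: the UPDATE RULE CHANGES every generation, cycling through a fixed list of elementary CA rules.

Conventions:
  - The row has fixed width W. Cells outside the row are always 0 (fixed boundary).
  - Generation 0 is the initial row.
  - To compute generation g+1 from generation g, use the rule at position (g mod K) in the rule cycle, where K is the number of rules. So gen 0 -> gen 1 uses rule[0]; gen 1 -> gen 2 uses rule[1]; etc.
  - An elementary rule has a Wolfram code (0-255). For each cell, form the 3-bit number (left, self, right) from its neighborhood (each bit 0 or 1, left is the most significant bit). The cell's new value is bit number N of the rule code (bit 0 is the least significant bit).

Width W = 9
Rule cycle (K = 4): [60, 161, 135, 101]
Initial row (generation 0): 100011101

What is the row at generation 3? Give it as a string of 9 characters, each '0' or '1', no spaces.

Answer: 111111111

Derivation:
Gen 0: 100011101
Gen 1 (rule 60): 110010011
Gen 2 (rule 161): 000000000
Gen 3 (rule 135): 111111111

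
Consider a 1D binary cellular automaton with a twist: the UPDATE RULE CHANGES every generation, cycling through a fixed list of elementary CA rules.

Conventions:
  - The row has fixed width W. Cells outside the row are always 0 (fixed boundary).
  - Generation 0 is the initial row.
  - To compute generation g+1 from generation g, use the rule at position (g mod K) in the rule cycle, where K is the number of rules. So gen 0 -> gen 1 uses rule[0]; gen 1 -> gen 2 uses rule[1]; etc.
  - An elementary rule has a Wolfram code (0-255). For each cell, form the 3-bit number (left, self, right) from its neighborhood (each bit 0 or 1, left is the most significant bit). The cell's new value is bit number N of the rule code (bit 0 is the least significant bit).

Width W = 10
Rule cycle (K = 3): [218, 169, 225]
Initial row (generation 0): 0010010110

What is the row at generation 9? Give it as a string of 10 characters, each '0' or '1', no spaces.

Answer: 0110100011

Derivation:
Gen 0: 0010010110
Gen 1 (rule 218): 0101100111
Gen 2 (rule 169): 0011000110
Gen 3 (rule 225): 1001010010
Gen 4 (rule 218): 0110001101
Gen 5 (rule 169): 0100101010
Gen 6 (rule 225): 0000010100
Gen 7 (rule 218): 0000100010
Gen 8 (rule 169): 1110001000
Gen 9 (rule 225): 0110100011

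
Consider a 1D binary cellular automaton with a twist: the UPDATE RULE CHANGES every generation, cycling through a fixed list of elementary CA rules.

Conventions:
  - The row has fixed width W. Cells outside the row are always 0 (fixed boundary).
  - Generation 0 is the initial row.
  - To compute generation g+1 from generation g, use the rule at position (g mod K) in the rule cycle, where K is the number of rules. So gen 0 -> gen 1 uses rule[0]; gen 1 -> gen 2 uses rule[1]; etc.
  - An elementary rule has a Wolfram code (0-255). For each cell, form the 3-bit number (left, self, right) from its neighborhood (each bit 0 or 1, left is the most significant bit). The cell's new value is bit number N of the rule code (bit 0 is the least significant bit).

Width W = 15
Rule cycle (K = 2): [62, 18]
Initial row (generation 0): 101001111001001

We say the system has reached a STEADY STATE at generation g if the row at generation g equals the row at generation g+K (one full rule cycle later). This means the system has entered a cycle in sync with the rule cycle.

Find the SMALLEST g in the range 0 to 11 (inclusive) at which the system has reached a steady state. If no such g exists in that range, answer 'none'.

Answer: none

Derivation:
Gen 0: 101001111001001
Gen 1 (rule 62): 111111000111111
Gen 2 (rule 18): 000000101000000
Gen 3 (rule 62): 000001111100000
Gen 4 (rule 18): 000010000010000
Gen 5 (rule 62): 000111000111000
Gen 6 (rule 18): 001000101000100
Gen 7 (rule 62): 011101111101110
Gen 8 (rule 18): 100000000000001
Gen 9 (rule 62): 110000000000011
Gen 10 (rule 18): 001000000000100
Gen 11 (rule 62): 011100000001110
Gen 12 (rule 18): 100010000010001
Gen 13 (rule 62): 110111000111011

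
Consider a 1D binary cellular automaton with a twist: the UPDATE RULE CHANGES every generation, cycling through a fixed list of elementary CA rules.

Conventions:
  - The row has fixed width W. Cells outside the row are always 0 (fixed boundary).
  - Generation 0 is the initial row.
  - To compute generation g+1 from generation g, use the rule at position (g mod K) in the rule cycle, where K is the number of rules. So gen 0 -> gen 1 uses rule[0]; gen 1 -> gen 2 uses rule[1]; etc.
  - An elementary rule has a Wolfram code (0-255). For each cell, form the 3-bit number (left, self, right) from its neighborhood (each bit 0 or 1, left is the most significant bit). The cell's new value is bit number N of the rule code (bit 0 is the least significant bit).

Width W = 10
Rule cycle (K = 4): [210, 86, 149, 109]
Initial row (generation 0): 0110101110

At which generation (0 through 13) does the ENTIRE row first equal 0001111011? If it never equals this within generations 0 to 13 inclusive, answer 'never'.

Gen 0: 0110101110
Gen 1 (rule 210): 1010000111
Gen 2 (rule 86): 1011001001
Gen 3 (rule 149): 1000101101
Gen 4 (rule 109): 1010111111
Gen 5 (rule 210): 0000011111
Gen 6 (rule 86): 0000100001
Gen 7 (rule 149): 1110111101
Gen 8 (rule 109): 1011100111
Gen 9 (rule 210): 0001111011
Gen 10 (rule 86): 0010001001
Gen 11 (rule 149): 1011101101
Gen 12 (rule 109): 1110111111
Gen 13 (rule 210): 0110011111

Answer: 9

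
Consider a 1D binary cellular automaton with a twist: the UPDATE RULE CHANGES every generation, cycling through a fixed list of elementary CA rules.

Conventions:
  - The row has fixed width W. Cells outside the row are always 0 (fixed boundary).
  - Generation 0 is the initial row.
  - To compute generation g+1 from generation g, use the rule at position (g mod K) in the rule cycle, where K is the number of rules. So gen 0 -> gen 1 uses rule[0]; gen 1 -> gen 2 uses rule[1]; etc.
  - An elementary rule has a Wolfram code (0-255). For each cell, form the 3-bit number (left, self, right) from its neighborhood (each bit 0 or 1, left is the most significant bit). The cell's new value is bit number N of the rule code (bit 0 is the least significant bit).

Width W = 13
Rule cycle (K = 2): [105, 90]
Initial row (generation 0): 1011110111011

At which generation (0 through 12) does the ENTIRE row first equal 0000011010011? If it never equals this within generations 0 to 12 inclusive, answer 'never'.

Answer: never

Derivation:
Gen 0: 1011110111011
Gen 1 (rule 105): 0110011101111
Gen 2 (rule 90): 1111110101001
Gen 3 (rule 105): 1000011010000
Gen 4 (rule 90): 0100111001000
Gen 5 (rule 105): 0000101000011
Gen 6 (rule 90): 0001000100111
Gen 7 (rule 105): 1100010000101
Gen 8 (rule 90): 1110101001000
Gen 9 (rule 105): 1011010000011
Gen 10 (rule 90): 0011001000111
Gen 11 (rule 105): 1011000010101
Gen 12 (rule 90): 0011100100000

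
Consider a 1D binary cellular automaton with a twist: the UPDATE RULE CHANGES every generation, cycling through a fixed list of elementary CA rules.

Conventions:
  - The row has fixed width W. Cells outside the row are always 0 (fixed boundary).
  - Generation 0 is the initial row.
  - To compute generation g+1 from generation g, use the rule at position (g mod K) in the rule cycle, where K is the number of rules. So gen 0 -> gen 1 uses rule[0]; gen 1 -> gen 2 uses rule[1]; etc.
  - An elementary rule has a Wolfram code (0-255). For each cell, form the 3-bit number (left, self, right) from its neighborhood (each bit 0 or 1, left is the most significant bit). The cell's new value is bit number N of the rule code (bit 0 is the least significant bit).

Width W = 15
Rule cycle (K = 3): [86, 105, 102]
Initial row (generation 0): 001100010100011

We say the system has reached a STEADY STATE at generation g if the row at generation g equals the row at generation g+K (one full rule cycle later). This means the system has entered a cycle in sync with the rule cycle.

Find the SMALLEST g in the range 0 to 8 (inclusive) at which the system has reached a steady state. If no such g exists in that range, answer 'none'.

Answer: none

Derivation:
Gen 0: 001100010100011
Gen 1 (rule 86): 010110110110101
Gen 2 (rule 105): 001111111111010
Gen 3 (rule 102): 010000000001110
Gen 4 (rule 86): 111000000010011
Gen 5 (rule 105): 101011111000011
Gen 6 (rule 102): 111100001000101
Gen 7 (rule 86): 000110011101101
Gen 8 (rule 105): 110110010111110
Gen 9 (rule 102): 011010111000010
Gen 10 (rule 86): 101010001100111
Gen 11 (rule 105): 010100101100101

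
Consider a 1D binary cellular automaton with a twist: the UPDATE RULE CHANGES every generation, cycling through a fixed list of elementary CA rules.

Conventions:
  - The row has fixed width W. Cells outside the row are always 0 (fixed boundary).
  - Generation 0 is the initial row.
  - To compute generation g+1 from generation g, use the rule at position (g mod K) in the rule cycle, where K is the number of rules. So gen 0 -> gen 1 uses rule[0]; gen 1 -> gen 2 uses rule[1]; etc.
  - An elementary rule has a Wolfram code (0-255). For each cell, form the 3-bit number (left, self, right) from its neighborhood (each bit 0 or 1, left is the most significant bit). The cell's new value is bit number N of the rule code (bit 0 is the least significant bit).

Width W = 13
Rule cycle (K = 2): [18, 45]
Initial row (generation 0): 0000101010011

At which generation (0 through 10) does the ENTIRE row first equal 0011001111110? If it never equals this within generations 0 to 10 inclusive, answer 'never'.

Gen 0: 0000101010011
Gen 1 (rule 18): 0001000001100
Gen 2 (rule 45): 1101011101001
Gen 3 (rule 18): 0000000000110
Gen 4 (rule 45): 1111111110100
Gen 5 (rule 18): 0000000000010
Gen 6 (rule 45): 1111111111010
Gen 7 (rule 18): 0000000000001
Gen 8 (rule 45): 1111111111101
Gen 9 (rule 18): 0000000000000
Gen 10 (rule 45): 1111111111111

Answer: never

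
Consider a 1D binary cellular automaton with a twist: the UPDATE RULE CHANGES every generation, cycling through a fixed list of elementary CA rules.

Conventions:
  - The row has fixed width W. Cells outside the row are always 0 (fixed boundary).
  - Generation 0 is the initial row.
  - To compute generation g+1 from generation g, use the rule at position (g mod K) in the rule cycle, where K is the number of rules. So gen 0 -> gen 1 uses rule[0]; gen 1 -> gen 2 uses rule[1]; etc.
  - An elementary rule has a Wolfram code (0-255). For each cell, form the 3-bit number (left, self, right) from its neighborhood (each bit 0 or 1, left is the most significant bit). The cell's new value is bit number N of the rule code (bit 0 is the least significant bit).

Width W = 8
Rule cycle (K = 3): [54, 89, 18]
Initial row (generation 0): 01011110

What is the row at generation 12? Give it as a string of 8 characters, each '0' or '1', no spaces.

Gen 0: 01011110
Gen 1 (rule 54): 11100001
Gen 2 (rule 89): 10111100
Gen 3 (rule 18): 00000010
Gen 4 (rule 54): 00000111
Gen 5 (rule 89): 11110101
Gen 6 (rule 18): 00000000
Gen 7 (rule 54): 00000000
Gen 8 (rule 89): 11111111
Gen 9 (rule 18): 00000000
Gen 10 (rule 54): 00000000
Gen 11 (rule 89): 11111111
Gen 12 (rule 18): 00000000

Answer: 00000000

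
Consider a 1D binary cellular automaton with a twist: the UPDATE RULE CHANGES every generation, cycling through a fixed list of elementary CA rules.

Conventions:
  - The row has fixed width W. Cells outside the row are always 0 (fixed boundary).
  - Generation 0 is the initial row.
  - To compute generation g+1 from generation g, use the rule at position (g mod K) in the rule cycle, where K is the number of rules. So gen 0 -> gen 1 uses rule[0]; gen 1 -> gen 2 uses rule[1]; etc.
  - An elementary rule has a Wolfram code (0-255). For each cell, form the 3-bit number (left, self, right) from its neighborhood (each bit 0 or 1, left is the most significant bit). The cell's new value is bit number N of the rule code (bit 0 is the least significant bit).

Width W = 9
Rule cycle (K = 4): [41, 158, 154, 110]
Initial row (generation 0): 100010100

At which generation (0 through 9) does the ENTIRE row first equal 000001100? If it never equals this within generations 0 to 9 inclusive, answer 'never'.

Gen 0: 100010100
Gen 1 (rule 41): 001001001
Gen 2 (rule 158): 011111111
Gen 3 (rule 154): 111111110
Gen 4 (rule 110): 100000010
Gen 5 (rule 41): 001111000
Gen 6 (rule 158): 011110100
Gen 7 (rule 154): 111100010
Gen 8 (rule 110): 100100110
Gen 9 (rule 41): 000000100

Answer: never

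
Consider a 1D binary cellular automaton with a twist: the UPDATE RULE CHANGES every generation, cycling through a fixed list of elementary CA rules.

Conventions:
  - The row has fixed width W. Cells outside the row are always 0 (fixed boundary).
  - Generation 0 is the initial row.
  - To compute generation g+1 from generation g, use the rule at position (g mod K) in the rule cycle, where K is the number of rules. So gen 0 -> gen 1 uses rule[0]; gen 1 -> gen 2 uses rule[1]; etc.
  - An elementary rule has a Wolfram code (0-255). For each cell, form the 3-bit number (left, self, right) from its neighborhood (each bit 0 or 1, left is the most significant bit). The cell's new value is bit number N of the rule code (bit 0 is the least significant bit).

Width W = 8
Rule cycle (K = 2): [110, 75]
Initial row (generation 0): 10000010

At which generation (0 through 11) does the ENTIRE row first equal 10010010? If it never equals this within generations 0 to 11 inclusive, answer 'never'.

Answer: never

Derivation:
Gen 0: 10000010
Gen 1 (rule 110): 10000110
Gen 2 (rule 75): 00111110
Gen 3 (rule 110): 01100010
Gen 4 (rule 75): 11101100
Gen 5 (rule 110): 10111100
Gen 6 (rule 75): 00100101
Gen 7 (rule 110): 01101111
Gen 8 (rule 75): 11101001
Gen 9 (rule 110): 10111011
Gen 10 (rule 75): 00101011
Gen 11 (rule 110): 01111111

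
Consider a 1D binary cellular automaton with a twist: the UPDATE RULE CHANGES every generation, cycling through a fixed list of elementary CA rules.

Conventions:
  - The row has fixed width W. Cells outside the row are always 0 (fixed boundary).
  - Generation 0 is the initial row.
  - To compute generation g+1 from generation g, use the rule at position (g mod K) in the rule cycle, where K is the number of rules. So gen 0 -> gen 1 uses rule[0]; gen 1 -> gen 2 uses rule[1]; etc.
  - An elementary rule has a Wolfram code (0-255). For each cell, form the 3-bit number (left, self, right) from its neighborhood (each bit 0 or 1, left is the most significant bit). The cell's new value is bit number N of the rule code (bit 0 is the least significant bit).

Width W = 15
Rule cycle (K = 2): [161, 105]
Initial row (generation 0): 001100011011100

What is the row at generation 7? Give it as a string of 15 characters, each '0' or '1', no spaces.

Answer: 100001100101001

Derivation:
Gen 0: 001100011011100
Gen 1 (rule 161): 100001000101001
Gen 2 (rule 105): 001100010010000
Gen 3 (rule 161): 100001000000111
Gen 4 (rule 105): 001100011110101
Gen 5 (rule 161): 100001001101010
Gen 6 (rule 105): 001100001110100
Gen 7 (rule 161): 100001100101001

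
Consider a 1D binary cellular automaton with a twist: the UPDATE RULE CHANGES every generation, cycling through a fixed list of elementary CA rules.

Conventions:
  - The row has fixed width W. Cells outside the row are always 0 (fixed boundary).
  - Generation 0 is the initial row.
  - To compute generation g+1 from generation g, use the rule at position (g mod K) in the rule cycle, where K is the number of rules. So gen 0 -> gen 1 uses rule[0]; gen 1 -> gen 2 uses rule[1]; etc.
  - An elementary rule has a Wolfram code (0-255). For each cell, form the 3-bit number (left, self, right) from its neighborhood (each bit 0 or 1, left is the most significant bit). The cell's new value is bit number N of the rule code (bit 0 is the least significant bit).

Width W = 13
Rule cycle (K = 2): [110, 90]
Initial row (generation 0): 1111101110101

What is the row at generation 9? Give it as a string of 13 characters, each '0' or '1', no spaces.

Gen 0: 1111101110101
Gen 1 (rule 110): 1000111011111
Gen 2 (rule 90): 0101101010001
Gen 3 (rule 110): 1111111110011
Gen 4 (rule 90): 1000000011111
Gen 5 (rule 110): 1000000110001
Gen 6 (rule 90): 0100001111010
Gen 7 (rule 110): 1100011001110
Gen 8 (rule 90): 1110111111011
Gen 9 (rule 110): 1011100001111

Answer: 1011100001111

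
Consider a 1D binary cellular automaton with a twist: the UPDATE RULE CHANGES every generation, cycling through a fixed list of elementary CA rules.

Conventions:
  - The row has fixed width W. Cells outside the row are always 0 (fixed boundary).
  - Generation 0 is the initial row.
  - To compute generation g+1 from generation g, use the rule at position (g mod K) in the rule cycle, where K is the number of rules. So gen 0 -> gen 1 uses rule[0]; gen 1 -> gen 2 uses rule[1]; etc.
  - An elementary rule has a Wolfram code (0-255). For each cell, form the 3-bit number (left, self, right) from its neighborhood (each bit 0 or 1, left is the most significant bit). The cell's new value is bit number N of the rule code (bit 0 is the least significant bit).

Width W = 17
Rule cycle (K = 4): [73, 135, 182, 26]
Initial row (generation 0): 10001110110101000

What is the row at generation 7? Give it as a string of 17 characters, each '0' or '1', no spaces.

Answer: 01110100001011011

Derivation:
Gen 0: 10001110110101000
Gen 1 (rule 73): 00101010110000011
Gen 2 (rule 135): 11101010000111100
Gen 3 (rule 182): 01011111001011010
Gen 4 (rule 26): 10010000110010001
Gen 5 (rule 73): 00000110110000100
Gen 6 (rule 135): 11111000000111101
Gen 7 (rule 182): 01110100001011011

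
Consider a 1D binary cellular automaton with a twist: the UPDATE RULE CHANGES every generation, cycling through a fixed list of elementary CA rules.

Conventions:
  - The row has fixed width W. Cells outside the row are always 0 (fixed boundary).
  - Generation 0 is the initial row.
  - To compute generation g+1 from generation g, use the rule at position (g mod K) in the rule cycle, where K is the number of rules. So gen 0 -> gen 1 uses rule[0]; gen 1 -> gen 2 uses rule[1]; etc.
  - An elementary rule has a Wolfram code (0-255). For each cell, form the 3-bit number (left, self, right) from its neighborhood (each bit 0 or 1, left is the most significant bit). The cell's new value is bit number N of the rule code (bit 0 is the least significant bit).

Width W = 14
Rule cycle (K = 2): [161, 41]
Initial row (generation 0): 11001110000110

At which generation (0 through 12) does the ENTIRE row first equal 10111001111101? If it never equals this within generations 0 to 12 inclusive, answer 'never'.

Answer: never

Derivation:
Gen 0: 11001110000110
Gen 1 (rule 161): 00000100110000
Gen 2 (rule 41): 11110000100111
Gen 3 (rule 161): 01100110000010
Gen 4 (rule 41): 01000100111000
Gen 5 (rule 161): 00010000010011
Gen 6 (rule 41): 11000111000010
Gen 7 (rule 161): 00010010011000
Gen 8 (rule 41): 11000000010011
Gen 9 (rule 161): 00011111000000
Gen 10 (rule 41): 11010000011111
Gen 11 (rule 161): 00100111001110
Gen 12 (rule 41): 10000100001000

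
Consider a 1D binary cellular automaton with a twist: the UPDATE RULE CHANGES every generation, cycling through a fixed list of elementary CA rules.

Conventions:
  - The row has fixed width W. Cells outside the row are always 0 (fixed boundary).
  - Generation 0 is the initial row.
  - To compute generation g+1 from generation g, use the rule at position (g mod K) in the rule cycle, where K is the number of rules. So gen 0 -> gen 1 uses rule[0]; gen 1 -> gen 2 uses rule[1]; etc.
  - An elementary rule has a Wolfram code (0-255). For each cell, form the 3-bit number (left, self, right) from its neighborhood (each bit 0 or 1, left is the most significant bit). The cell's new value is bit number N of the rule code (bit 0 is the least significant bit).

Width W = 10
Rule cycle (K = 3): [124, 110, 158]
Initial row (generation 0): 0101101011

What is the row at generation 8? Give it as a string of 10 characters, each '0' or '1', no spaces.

Gen 0: 0101101011
Gen 1 (rule 124): 0111111111
Gen 2 (rule 110): 1100000001
Gen 3 (rule 158): 1010000011
Gen 4 (rule 124): 1111000011
Gen 5 (rule 110): 1001000111
Gen 6 (rule 158): 1111101110
Gen 7 (rule 124): 1000111011
Gen 8 (rule 110): 1001101111

Answer: 1001101111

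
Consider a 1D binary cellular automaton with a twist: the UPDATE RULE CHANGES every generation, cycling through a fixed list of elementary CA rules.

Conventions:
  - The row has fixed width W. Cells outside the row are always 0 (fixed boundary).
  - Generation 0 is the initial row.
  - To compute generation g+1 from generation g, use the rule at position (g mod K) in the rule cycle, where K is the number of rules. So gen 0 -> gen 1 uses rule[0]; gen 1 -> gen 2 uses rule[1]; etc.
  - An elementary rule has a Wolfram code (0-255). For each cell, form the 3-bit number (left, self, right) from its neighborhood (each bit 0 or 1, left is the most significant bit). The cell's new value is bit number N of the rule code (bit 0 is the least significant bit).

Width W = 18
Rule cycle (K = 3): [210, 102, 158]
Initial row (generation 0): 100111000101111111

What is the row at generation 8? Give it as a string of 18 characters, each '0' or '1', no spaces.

Gen 0: 100111000101111111
Gen 1 (rule 210): 011011101000111111
Gen 2 (rule 102): 101100111001000001
Gen 3 (rule 158): 101011110111100011
Gen 4 (rule 210): 000001110011110101
Gen 5 (rule 102): 000010010100011111
Gen 6 (rule 158): 000111110110111110
Gen 7 (rule 210): 001011110010011111
Gen 8 (rule 102): 011100010110100001

Answer: 011100010110100001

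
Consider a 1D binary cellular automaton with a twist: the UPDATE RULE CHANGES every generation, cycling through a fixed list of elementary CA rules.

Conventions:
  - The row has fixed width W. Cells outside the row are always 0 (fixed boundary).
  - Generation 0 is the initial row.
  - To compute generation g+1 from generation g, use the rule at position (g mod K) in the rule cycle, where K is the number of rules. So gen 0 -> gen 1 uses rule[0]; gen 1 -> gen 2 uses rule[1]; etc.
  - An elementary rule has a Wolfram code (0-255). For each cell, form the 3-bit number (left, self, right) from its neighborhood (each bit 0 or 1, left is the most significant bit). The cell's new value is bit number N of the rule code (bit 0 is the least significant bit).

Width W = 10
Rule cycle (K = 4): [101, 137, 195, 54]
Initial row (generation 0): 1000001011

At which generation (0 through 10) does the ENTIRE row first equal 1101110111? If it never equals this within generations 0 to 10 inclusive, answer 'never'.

Gen 0: 1000001011
Gen 1 (rule 101): 1011101101
Gen 2 (rule 137): 0011001000
Gen 3 (rule 195): 1101010011
Gen 4 (rule 54): 0011111100
Gen 5 (rule 101): 1000000101
Gen 6 (rule 137): 0011110000
Gen 7 (rule 195): 1101110111
Gen 8 (rule 54): 0010001000
Gen 9 (rule 101): 1010101011
Gen 10 (rule 137): 0000000010

Answer: 7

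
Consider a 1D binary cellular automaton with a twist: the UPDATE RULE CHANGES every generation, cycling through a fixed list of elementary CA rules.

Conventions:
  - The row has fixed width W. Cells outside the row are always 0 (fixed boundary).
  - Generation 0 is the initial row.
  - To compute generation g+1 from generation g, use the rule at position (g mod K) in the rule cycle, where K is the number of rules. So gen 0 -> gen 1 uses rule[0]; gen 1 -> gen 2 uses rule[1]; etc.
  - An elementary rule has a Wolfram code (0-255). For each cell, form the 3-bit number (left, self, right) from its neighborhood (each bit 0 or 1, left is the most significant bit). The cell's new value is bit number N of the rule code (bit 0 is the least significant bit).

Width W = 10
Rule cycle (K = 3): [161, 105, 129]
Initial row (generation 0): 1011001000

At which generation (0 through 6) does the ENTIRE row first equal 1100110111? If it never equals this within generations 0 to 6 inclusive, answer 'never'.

Answer: never

Derivation:
Gen 0: 1011001000
Gen 1 (rule 161): 0100000011
Gen 2 (rule 105): 0001111011
Gen 3 (rule 129): 1100110000
Gen 4 (rule 161): 0000000111
Gen 5 (rule 105): 1111110101
Gen 6 (rule 129): 0111100000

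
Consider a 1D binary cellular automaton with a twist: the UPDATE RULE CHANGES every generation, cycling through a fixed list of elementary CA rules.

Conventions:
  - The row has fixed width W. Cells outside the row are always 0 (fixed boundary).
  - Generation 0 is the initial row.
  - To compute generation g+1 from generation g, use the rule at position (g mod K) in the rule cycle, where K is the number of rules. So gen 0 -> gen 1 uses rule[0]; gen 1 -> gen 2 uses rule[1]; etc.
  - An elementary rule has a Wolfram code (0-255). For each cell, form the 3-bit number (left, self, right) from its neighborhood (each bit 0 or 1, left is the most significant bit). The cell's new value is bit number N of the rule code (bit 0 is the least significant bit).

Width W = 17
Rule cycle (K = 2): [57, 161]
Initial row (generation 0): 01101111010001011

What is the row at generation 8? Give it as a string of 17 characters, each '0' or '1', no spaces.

Answer: 00011111001010100

Derivation:
Gen 0: 01101111010001011
Gen 1 (rule 57): 01011000101100110
Gen 2 (rule 161): 00100010010000000
Gen 3 (rule 57): 10011001001111111
Gen 4 (rule 161): 00000000000111110
Gen 5 (rule 57): 11111111110100001
Gen 6 (rule 161): 01111111101001100
Gen 7 (rule 57): 01000000010101011
Gen 8 (rule 161): 00011111001010100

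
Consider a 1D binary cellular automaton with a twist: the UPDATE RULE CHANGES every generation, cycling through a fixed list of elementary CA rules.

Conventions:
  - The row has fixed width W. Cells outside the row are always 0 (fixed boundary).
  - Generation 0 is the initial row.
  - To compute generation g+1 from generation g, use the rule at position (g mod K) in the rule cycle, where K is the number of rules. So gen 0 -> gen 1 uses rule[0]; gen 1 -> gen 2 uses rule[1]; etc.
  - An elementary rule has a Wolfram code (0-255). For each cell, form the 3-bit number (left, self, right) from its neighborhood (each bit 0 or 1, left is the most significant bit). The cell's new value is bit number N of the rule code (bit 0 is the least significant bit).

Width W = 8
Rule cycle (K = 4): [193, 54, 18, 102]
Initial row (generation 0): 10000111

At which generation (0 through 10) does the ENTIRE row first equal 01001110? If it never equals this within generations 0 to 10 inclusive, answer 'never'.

Gen 0: 10000111
Gen 1 (rule 193): 00110011
Gen 2 (rule 54): 01001100
Gen 3 (rule 18): 10110010
Gen 4 (rule 102): 11010110
Gen 5 (rule 193): 01000010
Gen 6 (rule 54): 11100111
Gen 7 (rule 18): 00011000
Gen 8 (rule 102): 00101000
Gen 9 (rule 193): 10000011
Gen 10 (rule 54): 11000100

Answer: never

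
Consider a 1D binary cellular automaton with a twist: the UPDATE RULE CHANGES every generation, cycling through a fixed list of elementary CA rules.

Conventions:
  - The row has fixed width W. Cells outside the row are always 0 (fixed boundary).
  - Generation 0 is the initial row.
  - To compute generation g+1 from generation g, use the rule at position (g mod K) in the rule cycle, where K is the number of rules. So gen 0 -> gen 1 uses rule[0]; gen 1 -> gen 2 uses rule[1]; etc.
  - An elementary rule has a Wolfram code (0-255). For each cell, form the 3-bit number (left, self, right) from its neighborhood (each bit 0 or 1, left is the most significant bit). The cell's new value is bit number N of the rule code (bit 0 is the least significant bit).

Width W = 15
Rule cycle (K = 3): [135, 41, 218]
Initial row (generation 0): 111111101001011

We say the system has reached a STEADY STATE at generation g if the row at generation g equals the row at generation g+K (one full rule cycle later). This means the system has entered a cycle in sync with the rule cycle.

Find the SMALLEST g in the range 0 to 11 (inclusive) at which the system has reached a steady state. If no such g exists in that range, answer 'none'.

Answer: none

Derivation:
Gen 0: 111111101001011
Gen 1 (rule 135): 011111001011000
Gen 2 (rule 41): 010000000110011
Gen 3 (rule 218): 101000001111111
Gen 4 (rule 135): 101011110111110
Gen 5 (rule 41): 010110001100000
Gen 6 (rule 218): 100111011110000
Gen 7 (rule 135): 101010001100111
Gen 8 (rule 41): 010100101000100
Gen 9 (rule 218): 100011000101010
Gen 10 (rule 135): 101100011101010
Gen 11 (rule 41): 011001010010100
Gen 12 (rule 218): 111110001100010
Gen 13 (rule 135): 011100110001110
Gen 14 (rule 41): 010000100101000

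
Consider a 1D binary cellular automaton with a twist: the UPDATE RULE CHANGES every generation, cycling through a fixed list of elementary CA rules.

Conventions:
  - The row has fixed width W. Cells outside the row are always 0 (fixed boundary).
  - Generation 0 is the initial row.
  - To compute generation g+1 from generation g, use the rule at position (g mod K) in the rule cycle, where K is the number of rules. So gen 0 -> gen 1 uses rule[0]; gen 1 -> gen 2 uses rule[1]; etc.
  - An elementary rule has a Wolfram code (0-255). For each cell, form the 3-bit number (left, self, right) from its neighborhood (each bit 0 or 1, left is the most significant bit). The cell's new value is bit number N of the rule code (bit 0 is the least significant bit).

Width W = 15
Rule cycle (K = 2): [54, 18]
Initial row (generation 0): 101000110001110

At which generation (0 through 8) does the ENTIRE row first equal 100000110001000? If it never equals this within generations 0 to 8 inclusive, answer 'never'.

Gen 0: 101000110001110
Gen 1 (rule 54): 111101001010001
Gen 2 (rule 18): 000000110001010
Gen 3 (rule 54): 000001001011111
Gen 4 (rule 18): 000010110000000
Gen 5 (rule 54): 000111001000000
Gen 6 (rule 18): 001000110100000
Gen 7 (rule 54): 011101001110000
Gen 8 (rule 18): 100000110001000

Answer: 8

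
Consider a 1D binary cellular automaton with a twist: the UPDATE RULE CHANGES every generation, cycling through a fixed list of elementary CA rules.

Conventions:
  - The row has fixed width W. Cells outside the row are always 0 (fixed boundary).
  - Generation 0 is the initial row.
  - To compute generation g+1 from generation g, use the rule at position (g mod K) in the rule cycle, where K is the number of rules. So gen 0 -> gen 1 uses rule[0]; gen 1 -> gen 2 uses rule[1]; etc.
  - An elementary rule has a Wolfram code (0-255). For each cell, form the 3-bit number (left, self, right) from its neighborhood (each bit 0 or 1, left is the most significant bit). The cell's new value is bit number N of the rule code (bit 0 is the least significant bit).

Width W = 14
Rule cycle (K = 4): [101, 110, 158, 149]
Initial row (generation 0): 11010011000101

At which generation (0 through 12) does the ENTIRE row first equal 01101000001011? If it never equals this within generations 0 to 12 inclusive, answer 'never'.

Answer: never

Derivation:
Gen 0: 11010011000101
Gen 1 (rule 101): 01110001010111
Gen 2 (rule 110): 11010011111101
Gen 3 (rule 158): 10011111111001
Gen 4 (rule 149): 11001111110101
Gen 5 (rule 101): 01000000011111
Gen 6 (rule 110): 11000000110001
Gen 7 (rule 158): 10100001101011
Gen 8 (rule 149): 10111100001000
Gen 9 (rule 101): 11000101101011
Gen 10 (rule 110): 11001111111111
Gen 11 (rule 158): 10111111111110
Gen 12 (rule 149): 10011111111101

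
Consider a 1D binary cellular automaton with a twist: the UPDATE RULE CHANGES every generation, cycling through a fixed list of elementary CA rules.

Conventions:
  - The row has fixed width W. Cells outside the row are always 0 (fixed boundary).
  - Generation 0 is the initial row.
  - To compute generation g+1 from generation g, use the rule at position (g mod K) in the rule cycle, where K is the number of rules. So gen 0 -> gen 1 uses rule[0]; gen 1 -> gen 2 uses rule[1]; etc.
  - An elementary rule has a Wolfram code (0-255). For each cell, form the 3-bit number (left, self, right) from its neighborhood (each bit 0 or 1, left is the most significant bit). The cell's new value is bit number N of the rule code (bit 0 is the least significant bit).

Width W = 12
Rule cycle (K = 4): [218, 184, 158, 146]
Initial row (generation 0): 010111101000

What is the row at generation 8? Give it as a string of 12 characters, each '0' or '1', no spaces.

Gen 0: 010111101000
Gen 1 (rule 218): 100111100100
Gen 2 (rule 184): 010111010010
Gen 3 (rule 158): 110110011111
Gen 4 (rule 146): 000001101110
Gen 5 (rule 218): 000011101111
Gen 6 (rule 184): 000011011110
Gen 7 (rule 158): 000110011101
Gen 8 (rule 146): 001001101000

Answer: 001001101000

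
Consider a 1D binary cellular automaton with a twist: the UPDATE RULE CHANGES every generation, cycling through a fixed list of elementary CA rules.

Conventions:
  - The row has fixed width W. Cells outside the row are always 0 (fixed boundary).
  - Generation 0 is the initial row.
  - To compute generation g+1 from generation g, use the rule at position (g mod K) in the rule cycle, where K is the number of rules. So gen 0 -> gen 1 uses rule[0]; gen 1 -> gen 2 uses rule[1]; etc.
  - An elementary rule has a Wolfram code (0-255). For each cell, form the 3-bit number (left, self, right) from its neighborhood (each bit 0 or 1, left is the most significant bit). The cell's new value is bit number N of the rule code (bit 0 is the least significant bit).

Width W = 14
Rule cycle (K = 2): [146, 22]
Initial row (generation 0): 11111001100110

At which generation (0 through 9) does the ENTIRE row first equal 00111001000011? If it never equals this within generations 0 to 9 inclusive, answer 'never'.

Answer: never

Derivation:
Gen 0: 11111001100110
Gen 1 (rule 146): 01110110011001
Gen 2 (rule 22): 10000001100111
Gen 3 (rule 146): 01000010011010
Gen 4 (rule 22): 11100111100011
Gen 5 (rule 146): 01011011010100
Gen 6 (rule 22): 11000000010110
Gen 7 (rule 146): 00100000100001
Gen 8 (rule 22): 01110001110011
Gen 9 (rule 146): 10101010101100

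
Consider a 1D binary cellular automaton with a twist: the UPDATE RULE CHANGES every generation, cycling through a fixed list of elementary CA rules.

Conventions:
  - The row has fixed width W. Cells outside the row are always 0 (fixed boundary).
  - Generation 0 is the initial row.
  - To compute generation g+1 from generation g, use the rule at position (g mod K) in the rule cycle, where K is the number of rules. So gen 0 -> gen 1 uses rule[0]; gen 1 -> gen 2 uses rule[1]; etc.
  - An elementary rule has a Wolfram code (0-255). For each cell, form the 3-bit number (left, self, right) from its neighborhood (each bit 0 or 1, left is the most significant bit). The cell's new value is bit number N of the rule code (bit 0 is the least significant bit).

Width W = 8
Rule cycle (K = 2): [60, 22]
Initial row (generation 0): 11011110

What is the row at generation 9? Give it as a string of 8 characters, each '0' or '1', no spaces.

Answer: 10100110

Derivation:
Gen 0: 11011110
Gen 1 (rule 60): 10110001
Gen 2 (rule 22): 10001011
Gen 3 (rule 60): 11001110
Gen 4 (rule 22): 00110001
Gen 5 (rule 60): 00101001
Gen 6 (rule 22): 01101111
Gen 7 (rule 60): 01011000
Gen 8 (rule 22): 11000100
Gen 9 (rule 60): 10100110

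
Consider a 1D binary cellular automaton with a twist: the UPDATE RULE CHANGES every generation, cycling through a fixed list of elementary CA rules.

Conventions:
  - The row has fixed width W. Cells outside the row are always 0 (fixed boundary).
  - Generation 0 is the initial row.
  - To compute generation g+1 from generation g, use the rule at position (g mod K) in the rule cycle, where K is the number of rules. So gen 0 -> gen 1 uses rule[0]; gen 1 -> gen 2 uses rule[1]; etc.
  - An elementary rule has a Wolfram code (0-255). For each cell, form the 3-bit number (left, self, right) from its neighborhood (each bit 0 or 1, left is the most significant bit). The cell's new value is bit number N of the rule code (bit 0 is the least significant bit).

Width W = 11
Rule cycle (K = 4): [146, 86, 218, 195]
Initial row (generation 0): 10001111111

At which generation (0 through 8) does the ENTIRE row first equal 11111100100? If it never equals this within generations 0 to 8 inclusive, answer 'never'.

Gen 0: 10001111111
Gen 1 (rule 146): 01010111110
Gen 2 (rule 86): 11010000011
Gen 3 (rule 218): 11001000111
Gen 4 (rule 195): 01010011011
Gen 5 (rule 146): 10001100000
Gen 6 (rule 86): 11010110000
Gen 7 (rule 218): 11000111000
Gen 8 (rule 195): 01011011011

Answer: never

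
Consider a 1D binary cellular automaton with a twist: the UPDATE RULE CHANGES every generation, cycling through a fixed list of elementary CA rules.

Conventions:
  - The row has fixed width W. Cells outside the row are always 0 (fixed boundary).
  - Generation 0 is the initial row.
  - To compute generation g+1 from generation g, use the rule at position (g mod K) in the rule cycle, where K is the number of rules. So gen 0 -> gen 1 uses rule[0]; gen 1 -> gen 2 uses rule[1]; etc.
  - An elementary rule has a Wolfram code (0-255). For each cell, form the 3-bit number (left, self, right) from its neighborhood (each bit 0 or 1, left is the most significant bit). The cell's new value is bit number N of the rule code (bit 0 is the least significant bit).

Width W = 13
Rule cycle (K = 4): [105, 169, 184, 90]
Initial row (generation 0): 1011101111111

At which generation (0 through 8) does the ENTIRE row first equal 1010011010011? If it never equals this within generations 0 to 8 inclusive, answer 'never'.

Answer: never

Derivation:
Gen 0: 1011101111111
Gen 1 (rule 105): 0110111000001
Gen 2 (rule 169): 0101110011100
Gen 3 (rule 184): 0011101011010
Gen 4 (rule 90): 0110100011001
Gen 5 (rule 105): 0111001011000
Gen 6 (rule 169): 0110000110011
Gen 7 (rule 184): 0101000101010
Gen 8 (rule 90): 1000101000001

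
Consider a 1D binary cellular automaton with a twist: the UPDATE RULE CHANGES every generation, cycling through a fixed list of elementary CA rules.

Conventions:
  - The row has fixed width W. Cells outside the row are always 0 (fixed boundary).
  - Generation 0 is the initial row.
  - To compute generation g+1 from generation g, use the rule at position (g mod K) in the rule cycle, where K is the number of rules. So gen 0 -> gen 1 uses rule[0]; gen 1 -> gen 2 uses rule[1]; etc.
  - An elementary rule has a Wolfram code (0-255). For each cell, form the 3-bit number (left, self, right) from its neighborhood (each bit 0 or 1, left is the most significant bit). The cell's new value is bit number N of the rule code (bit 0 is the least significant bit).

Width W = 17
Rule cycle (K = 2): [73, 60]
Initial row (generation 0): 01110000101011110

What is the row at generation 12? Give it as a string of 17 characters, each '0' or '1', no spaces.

Gen 0: 01110000101011110
Gen 1 (rule 73): 01010110000010010
Gen 2 (rule 60): 01111101000011011
Gen 3 (rule 73): 01000100011011011
Gen 4 (rule 60): 01100110010110110
Gen 5 (rule 73): 01100110000110110
Gen 6 (rule 60): 01010101000101101
Gen 7 (rule 73): 00000000010001100
Gen 8 (rule 60): 00000000011001010
Gen 9 (rule 73): 11111111011000000
Gen 10 (rule 60): 10000000110100000
Gen 11 (rule 73): 00111110110001111
Gen 12 (rule 60): 00100001101001000

Answer: 00100001101001000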